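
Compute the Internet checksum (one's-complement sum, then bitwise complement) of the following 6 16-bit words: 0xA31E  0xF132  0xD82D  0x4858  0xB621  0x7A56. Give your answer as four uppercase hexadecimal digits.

One's-complement addition (fold any carry out of bit 15 back into bit 0):
  0xA31E + 0xF132 = 0x19450 → wrap carry → 0x9451
  0x9451 + 0xD82D = 0x16C7E → wrap carry → 0x6C7F
  0x6C7F + 0x4858 = 0x0B4D7
  0xB4D7 + 0xB621 = 0x16AF8 → wrap carry → 0x6AF9
  0x6AF9 + 0x7A56 = 0x0E54F
One's-complement sum = 0xE54F.
Checksum = ~0xE54F & 0xFFFF = 0x1AB0.

1AB0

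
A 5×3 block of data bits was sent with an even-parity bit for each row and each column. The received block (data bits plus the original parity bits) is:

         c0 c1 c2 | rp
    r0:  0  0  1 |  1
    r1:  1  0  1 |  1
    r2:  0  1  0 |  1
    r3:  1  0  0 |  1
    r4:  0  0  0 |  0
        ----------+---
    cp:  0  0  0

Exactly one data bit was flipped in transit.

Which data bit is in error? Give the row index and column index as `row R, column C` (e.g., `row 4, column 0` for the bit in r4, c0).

Recompute each row's even parity and compare to rp:
  r0: data parity 1, sent rp 1 → ok
  r1: data parity 0, sent rp 1 → mismatch
  r2: data parity 1, sent rp 1 → ok
  r3: data parity 1, sent rp 1 → ok
  r4: data parity 0, sent rp 0 → ok
Recompute each column's even parity and compare to cp:
  c0: data parity 0, sent cp 0 → ok
  c1: data parity 1, sent cp 0 → mismatch
  c2: data parity 0, sent cp 0 → ok
Exactly one row (r1) and one column (c1) fail → the flipped bit is at their intersection.

row 1, column 1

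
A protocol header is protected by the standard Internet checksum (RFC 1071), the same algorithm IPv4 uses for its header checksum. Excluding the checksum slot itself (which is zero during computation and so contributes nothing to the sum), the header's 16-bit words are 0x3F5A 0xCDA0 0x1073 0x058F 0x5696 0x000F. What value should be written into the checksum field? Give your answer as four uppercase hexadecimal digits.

One's-complement addition (fold any carry out of bit 15 back into bit 0):
  0x3F5A + 0xCDA0 = 0x10CFA → wrap carry → 0x0CFB
  0x0CFB + 0x1073 = 0x01D6E
  0x1D6E + 0x058F = 0x022FD
  0x22FD + 0x5696 = 0x07993
  0x7993 + 0x000F = 0x079A2
One's-complement sum = 0x79A2.
Checksum = ~0x79A2 & 0xFFFF = 0x865D.

865D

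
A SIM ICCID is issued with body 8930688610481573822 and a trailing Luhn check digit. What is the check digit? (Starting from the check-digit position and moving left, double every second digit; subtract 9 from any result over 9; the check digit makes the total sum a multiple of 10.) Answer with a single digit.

8

Partial digits right→left: 2 2 8 3 7 5 1 8 4 0 1 6 8 8 6 0 3 9 8
Double every second digit counting from the check-digit position (so the 1st, 3rd, 5th, ... of the partial from the right).
  doubled (with −9 where >9): 4 7 5 2 8 2 7 3 6 7 → sum 51
  kept as-is: 2 3 5 8 0 6 8 0 9 → sum 41
Total = 51 + 41 = 92.
Check digit = (10 − (92 mod 10)) mod 10 = 8.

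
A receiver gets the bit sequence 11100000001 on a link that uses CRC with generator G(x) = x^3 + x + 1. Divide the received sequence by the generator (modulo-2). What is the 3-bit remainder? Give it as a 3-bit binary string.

Modulo-2 division of 11100000001 by 1011:
  pos 0: 1110 XOR 1011 = 0101
  pos 1: 1010 XOR 1011 = 0001
  pos 4: 1000 XOR 1011 = 0011
  pos 6: 1100 XOR 1011 = 0111
  pos 7: 1111 XOR 1011 = 0100
Remainder = 100 (nonzero — an error is detected).

100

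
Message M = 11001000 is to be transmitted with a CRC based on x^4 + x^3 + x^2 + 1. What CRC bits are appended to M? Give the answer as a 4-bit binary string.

Append 4 zeros: 110010000000. Divide by 11101 (XOR where the leading bit is 1):
  pos 0: 11001 XOR 11101 = 00100
  pos 2: 10000 XOR 11101 = 01101
  pos 3: 11010 XOR 11101 = 00111
  pos 5: 11100 XOR 11101 = 00001
Remainder (last 4 bits) = 0100. This is the CRC / FCS.

0100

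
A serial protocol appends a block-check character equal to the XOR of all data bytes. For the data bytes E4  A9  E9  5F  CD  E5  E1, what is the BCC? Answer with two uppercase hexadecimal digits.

XOR the bytes together:
  start with 0xE4
  0xE4 ⊕ 0xA9 = 0x4D
  0x4D ⊕ 0xE9 = 0xA4
  0xA4 ⊕ 0x5F = 0xFB
  0xFB ⊕ 0xCD = 0x36
  0x36 ⊕ 0xE5 = 0xD3
  0xD3 ⊕ 0xE1 = 0x32

32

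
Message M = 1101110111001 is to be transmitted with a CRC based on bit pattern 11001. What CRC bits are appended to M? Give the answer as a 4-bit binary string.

1110

Append 4 zeros: 11011101110010000. Divide by 11001 (XOR where the leading bit is 1):
  pos 0: 11011 XOR 11001 = 00010
  pos 3: 10101 XOR 11001 = 01100
  pos 4: 11001 XOR 11001 = 00000
  pos 9: 10010 XOR 11001 = 01011
  pos 10: 10110 XOR 11001 = 01111
  pos 11: 11110 XOR 11001 = 00111
Remainder (last 4 bits) = 1110. This is the CRC / FCS.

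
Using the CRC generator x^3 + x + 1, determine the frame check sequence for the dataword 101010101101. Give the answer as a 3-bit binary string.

110

Append 3 zeros: 101010101101000. Divide by 1011 (XOR where the leading bit is 1):
  pos 0: 1010 XOR 1011 = 0001
  pos 3: 1101 XOR 1011 = 0110
  pos 4: 1100 XOR 1011 = 0111
  pos 5: 1111 XOR 1011 = 0100
  pos 6: 1001 XOR 1011 = 0010
  pos 8: 1001 XOR 1011 = 0010
  pos 10: 1000 XOR 1011 = 0011
Remainder (last 3 bits) = 110. This is the CRC / FCS.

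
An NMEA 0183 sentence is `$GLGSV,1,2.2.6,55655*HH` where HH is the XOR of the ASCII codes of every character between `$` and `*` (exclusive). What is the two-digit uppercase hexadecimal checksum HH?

54

XOR the ASCII codes of the payload characters:
  'G' = 0x47 → acc = 0x47
  'L' = 0x4C → acc = 0x0B
  'G' = 0x47 → acc = 0x4C
  'S' = 0x53 → acc = 0x1F
  'V' = 0x56 → acc = 0x49
  ',' = 0x2C → acc = 0x65
  '1' = 0x31 → acc = 0x54
  ',' = 0x2C → acc = 0x78
  '2' = 0x32 → acc = 0x4A
  '.' = 0x2E → acc = 0x64
  '2' = 0x32 → acc = 0x56
  '.' = 0x2E → acc = 0x78
  '6' = 0x36 → acc = 0x4E
  ',' = 0x2C → acc = 0x62
  '5' = 0x35 → acc = 0x57
  '5' = 0x35 → acc = 0x62
  '6' = 0x36 → acc = 0x54
  '5' = 0x35 → acc = 0x61
  '5' = 0x35 → acc = 0x54
Checksum = 0x54.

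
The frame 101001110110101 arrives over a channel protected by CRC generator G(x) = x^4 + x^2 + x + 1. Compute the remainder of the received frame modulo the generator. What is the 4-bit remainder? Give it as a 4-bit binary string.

Modulo-2 division of 101001110110101 by 10111:
  pos 0: 10100 XOR 10111 = 00011
  pos 3: 11111 XOR 10111 = 01000
  pos 4: 10000 XOR 10111 = 00111
  pos 6: 11111 XOR 10111 = 01000
  pos 7: 10000 XOR 10111 = 00111
  pos 9: 11110 XOR 10111 = 01001
  pos 10: 10011 XOR 10111 = 00100
Remainder = 0100 (nonzero — an error is detected).

0100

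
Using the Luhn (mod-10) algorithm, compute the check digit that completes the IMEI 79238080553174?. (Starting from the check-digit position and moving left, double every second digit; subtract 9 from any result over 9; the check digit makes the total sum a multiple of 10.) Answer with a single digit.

4

Partial digits right→left: 4 7 1 3 5 5 0 8 0 8 3 2 9 7
Double every second digit counting from the check-digit position (so the 1st, 3rd, 5th, ... of the partial from the right).
  doubled (with −9 where >9): 8 2 1 0 0 6 9 → sum 26
  kept as-is: 7 3 5 8 8 2 7 → sum 40
Total = 26 + 40 = 66.
Check digit = (10 − (66 mod 10)) mod 10 = 4.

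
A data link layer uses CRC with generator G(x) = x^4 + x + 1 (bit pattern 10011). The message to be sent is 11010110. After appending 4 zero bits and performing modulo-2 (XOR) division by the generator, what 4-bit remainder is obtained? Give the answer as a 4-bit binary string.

0110

Append 4 zeros: 110101100000. Divide by 10011 (XOR where the leading bit is 1):
  pos 0: 11010 XOR 10011 = 01001
  pos 1: 10011 XOR 10011 = 00000
  pos 6: 10000 XOR 10011 = 00011
Remainder (last 4 bits) = 0110. This is the CRC / FCS.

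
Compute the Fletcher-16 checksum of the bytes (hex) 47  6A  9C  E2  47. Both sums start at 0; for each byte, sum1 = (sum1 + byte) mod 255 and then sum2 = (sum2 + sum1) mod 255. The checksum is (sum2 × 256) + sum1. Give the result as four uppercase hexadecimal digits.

Running sums (mod 255):
  after byte 0 (47): sum1=71, sum2=71
  after byte 1 (6A): sum1=177, sum2=248
  after byte 2 (9C): sum1=78, sum2=71
  after byte 3 (E2): sum1=49, sum2=120
  after byte 4 (47): sum1=120, sum2=240
Checksum = sum2·256 + sum1 = 240·256 + 120 = 61560 = 0xF078.

F078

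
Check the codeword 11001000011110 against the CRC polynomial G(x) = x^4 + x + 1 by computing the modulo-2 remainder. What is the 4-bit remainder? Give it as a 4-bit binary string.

Modulo-2 division of 11001000011110 by 10011:
  pos 0: 11001 XOR 10011 = 01010
  pos 1: 10100 XOR 10011 = 00111
  pos 3: 11100 XOR 10011 = 01111
  pos 4: 11110 XOR 10011 = 01101
  pos 5: 11011 XOR 10011 = 01000
  pos 6: 10001 XOR 10011 = 00010
  pos 9: 10110 XOR 10011 = 00101
Remainder = 0101 (nonzero — an error is detected).

0101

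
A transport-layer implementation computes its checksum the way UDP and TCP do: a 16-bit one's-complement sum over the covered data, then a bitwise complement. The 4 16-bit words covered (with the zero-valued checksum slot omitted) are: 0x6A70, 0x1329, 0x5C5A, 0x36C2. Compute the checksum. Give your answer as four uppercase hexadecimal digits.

EF49

One's-complement addition (fold any carry out of bit 15 back into bit 0):
  0x6A70 + 0x1329 = 0x07D99
  0x7D99 + 0x5C5A = 0x0D9F3
  0xD9F3 + 0x36C2 = 0x110B5 → wrap carry → 0x10B6
One's-complement sum = 0x10B6.
Checksum = ~0x10B6 & 0xFFFF = 0xEF49.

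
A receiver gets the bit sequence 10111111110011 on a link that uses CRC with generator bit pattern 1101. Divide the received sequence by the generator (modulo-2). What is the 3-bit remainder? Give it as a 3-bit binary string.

Modulo-2 division of 10111111110011 by 1101:
  pos 0: 1011 XOR 1101 = 0110
  pos 1: 1101 XOR 1101 = 0000
  pos 5: 1111 XOR 1101 = 0010
  pos 7: 1010 XOR 1101 = 0111
  pos 8: 1110 XOR 1101 = 0011
  pos 10: 1111 XOR 1101 = 0010
Remainder = 010 (nonzero — an error is detected).

010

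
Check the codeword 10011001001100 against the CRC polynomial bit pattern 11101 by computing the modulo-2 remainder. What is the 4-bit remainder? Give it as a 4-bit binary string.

Modulo-2 division of 10011001001100 by 11101:
  pos 0: 10011 XOR 11101 = 01110
  pos 1: 11100 XOR 11101 = 00001
  pos 5: 10100 XOR 11101 = 01001
  pos 6: 10011 XOR 11101 = 01110
  pos 7: 11101 XOR 11101 = 00000
Remainder = 0000 (zero — the frame passes the CRC check).

0000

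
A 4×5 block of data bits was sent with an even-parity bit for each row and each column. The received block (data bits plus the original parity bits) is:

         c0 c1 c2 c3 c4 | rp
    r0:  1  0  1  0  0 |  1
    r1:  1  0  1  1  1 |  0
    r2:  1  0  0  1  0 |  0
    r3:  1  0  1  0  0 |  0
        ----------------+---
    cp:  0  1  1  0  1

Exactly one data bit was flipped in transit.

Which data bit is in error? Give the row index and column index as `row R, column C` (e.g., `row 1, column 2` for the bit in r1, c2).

row 0, column 1

Recompute each row's even parity and compare to rp:
  r0: data parity 0, sent rp 1 → mismatch
  r1: data parity 0, sent rp 0 → ok
  r2: data parity 0, sent rp 0 → ok
  r3: data parity 0, sent rp 0 → ok
Recompute each column's even parity and compare to cp:
  c0: data parity 0, sent cp 0 → ok
  c1: data parity 0, sent cp 1 → mismatch
  c2: data parity 1, sent cp 1 → ok
  c3: data parity 0, sent cp 0 → ok
  c4: data parity 1, sent cp 1 → ok
Exactly one row (r0) and one column (c1) fail → the flipped bit is at their intersection.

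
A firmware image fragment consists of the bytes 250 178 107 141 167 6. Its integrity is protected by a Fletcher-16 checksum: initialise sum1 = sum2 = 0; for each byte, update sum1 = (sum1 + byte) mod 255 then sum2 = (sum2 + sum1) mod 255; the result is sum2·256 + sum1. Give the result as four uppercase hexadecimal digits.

0B54

Running sums (mod 255):
  after byte 0 (250): sum1=250, sum2=250
  after byte 1 (178): sum1=173, sum2=168
  after byte 2 (107): sum1=25, sum2=193
  after byte 3 (141): sum1=166, sum2=104
  after byte 4 (167): sum1=78, sum2=182
  after byte 5 (6): sum1=84, sum2=11
Checksum = sum2·256 + sum1 = 11·256 + 84 = 2900 = 0x0B54.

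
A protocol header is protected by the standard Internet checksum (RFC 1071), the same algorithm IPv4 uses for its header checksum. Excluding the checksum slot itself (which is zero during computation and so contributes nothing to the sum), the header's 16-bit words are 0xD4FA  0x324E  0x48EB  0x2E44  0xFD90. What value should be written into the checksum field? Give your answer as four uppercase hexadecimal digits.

One's-complement addition (fold any carry out of bit 15 back into bit 0):
  0xD4FA + 0x324E = 0x10748 → wrap carry → 0x0749
  0x0749 + 0x48EB = 0x05034
  0x5034 + 0x2E44 = 0x07E78
  0x7E78 + 0xFD90 = 0x17C08 → wrap carry → 0x7C09
One's-complement sum = 0x7C09.
Checksum = ~0x7C09 & 0xFFFF = 0x83F6.

83F6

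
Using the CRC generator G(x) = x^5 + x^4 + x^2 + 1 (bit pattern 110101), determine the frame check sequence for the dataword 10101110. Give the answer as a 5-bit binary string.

11001

Append 5 zeros: 1010111000000. Divide by 110101 (XOR where the leading bit is 1):
  pos 0: 101011 XOR 110101 = 011110
  pos 1: 111101 XOR 110101 = 001000
  pos 3: 100000 XOR 110101 = 010101
  pos 4: 101010 XOR 110101 = 011111
  pos 5: 111110 XOR 110101 = 001011
  pos 7: 101100 XOR 110101 = 011001
Remainder (last 5 bits) = 11001. This is the CRC / FCS.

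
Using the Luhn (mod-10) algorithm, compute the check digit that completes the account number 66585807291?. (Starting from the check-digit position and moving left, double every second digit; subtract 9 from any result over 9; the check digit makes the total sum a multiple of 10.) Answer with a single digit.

Partial digits right→left: 1 9 2 7 0 8 5 8 5 6 6
Double every second digit counting from the check-digit position (so the 1st, 3rd, 5th, ... of the partial from the right).
  doubled (with −9 where >9): 2 4 0 1 1 3 → sum 11
  kept as-is: 9 7 8 8 6 → sum 38
Total = 11 + 38 = 49.
Check digit = (10 − (49 mod 10)) mod 10 = 1.

1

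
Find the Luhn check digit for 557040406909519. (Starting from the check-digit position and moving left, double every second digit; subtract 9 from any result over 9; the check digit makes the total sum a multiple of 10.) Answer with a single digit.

1

Partial digits right→left: 9 1 5 9 0 9 6 0 4 0 4 0 7 5 5
Double every second digit counting from the check-digit position (so the 1st, 3rd, 5th, ... of the partial from the right).
  doubled (with −9 where >9): 9 1 0 3 8 8 5 1 → sum 35
  kept as-is: 1 9 9 0 0 0 5 → sum 24
Total = 35 + 24 = 59.
Check digit = (10 − (59 mod 10)) mod 10 = 1.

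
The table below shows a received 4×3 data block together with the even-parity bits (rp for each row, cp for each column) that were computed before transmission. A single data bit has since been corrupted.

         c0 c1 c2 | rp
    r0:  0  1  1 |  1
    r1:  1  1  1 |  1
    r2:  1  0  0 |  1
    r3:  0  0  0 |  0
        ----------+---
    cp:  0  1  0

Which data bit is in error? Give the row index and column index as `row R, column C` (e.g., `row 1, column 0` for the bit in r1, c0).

row 0, column 1

Recompute each row's even parity and compare to rp:
  r0: data parity 0, sent rp 1 → mismatch
  r1: data parity 1, sent rp 1 → ok
  r2: data parity 1, sent rp 1 → ok
  r3: data parity 0, sent rp 0 → ok
Recompute each column's even parity and compare to cp:
  c0: data parity 0, sent cp 0 → ok
  c1: data parity 0, sent cp 1 → mismatch
  c2: data parity 0, sent cp 0 → ok
Exactly one row (r0) and one column (c1) fail → the flipped bit is at their intersection.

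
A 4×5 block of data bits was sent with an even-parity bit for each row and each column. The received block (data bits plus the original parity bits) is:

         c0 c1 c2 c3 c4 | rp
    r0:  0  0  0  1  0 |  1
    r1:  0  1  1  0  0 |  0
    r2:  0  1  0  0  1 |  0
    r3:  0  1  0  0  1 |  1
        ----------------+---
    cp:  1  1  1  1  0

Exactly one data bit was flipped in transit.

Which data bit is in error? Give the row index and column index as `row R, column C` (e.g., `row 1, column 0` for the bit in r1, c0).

row 3, column 0

Recompute each row's even parity and compare to rp:
  r0: data parity 1, sent rp 1 → ok
  r1: data parity 0, sent rp 0 → ok
  r2: data parity 0, sent rp 0 → ok
  r3: data parity 0, sent rp 1 → mismatch
Recompute each column's even parity and compare to cp:
  c0: data parity 0, sent cp 1 → mismatch
  c1: data parity 1, sent cp 1 → ok
  c2: data parity 1, sent cp 1 → ok
  c3: data parity 1, sent cp 1 → ok
  c4: data parity 0, sent cp 0 → ok
Exactly one row (r3) and one column (c0) fail → the flipped bit is at their intersection.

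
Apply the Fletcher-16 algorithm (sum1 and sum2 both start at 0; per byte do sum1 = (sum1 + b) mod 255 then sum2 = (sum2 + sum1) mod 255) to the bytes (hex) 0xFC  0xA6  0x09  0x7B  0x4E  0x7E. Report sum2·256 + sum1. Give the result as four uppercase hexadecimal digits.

Running sums (mod 255):
  after byte 0 (0xFC): sum1=252, sum2=252
  after byte 1 (0xA6): sum1=163, sum2=160
  after byte 2 (0x09): sum1=172, sum2=77
  after byte 3 (0x7B): sum1=40, sum2=117
  after byte 4 (0x4E): sum1=118, sum2=235
  after byte 5 (0x7E): sum1=244, sum2=224
Checksum = sum2·256 + sum1 = 224·256 + 244 = 57588 = 0xE0F4.

E0F4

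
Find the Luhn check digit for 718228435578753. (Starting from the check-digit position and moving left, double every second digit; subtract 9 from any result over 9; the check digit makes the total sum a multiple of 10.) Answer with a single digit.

7

Partial digits right→left: 3 5 7 8 7 5 5 3 4 8 2 2 8 1 7
Double every second digit counting from the check-digit position (so the 1st, 3rd, 5th, ... of the partial from the right).
  doubled (with −9 where >9): 6 5 5 1 8 4 7 5 → sum 41
  kept as-is: 5 8 5 3 8 2 1 → sum 32
Total = 41 + 32 = 73.
Check digit = (10 − (73 mod 10)) mod 10 = 7.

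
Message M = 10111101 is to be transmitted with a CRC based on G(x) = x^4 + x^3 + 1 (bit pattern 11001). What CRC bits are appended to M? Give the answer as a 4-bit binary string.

Append 4 zeros: 101111010000. Divide by 11001 (XOR where the leading bit is 1):
  pos 0: 10111 XOR 11001 = 01110
  pos 1: 11101 XOR 11001 = 00100
  pos 3: 10001 XOR 11001 = 01000
  pos 4: 10000 XOR 11001 = 01001
  pos 5: 10010 XOR 11001 = 01011
  pos 6: 10110 XOR 11001 = 01111
  pos 7: 11110 XOR 11001 = 00111
Remainder (last 4 bits) = 0111. This is the CRC / FCS.

0111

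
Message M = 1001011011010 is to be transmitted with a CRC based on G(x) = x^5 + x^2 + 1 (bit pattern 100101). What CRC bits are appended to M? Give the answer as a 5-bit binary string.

11010

Append 5 zeros: 100101101101000000. Divide by 100101 (XOR where the leading bit is 1):
  pos 0: 100101 XOR 100101 = 000000
  pos 6: 101101 XOR 100101 = 001000
  pos 8: 100000 XOR 100101 = 000101
  pos 11: 101000 XOR 100101 = 001101
Remainder (last 5 bits) = 11010. This is the CRC / FCS.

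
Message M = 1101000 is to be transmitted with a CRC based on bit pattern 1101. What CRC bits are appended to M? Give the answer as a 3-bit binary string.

Append 3 zeros: 1101000000. Divide by 1101 (XOR where the leading bit is 1):
  pos 0: 1101 XOR 1101 = 0000
Remainder (last 3 bits) = 000. This is the CRC / FCS.

000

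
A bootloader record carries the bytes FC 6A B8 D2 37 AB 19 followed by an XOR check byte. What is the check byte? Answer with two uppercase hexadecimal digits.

79

XOR the bytes together:
  start with 0xFC
  0xFC ⊕ 0x6A = 0x96
  0x96 ⊕ 0xB8 = 0x2E
  0x2E ⊕ 0xD2 = 0xFC
  0xFC ⊕ 0x37 = 0xCB
  0xCB ⊕ 0xAB = 0x60
  0x60 ⊕ 0x19 = 0x79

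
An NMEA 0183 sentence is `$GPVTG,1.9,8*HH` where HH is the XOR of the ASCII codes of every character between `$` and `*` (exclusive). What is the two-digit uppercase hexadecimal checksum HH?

4C

XOR the ASCII codes of the payload characters:
  'G' = 0x47 → acc = 0x47
  'P' = 0x50 → acc = 0x17
  'V' = 0x56 → acc = 0x41
  'T' = 0x54 → acc = 0x15
  'G' = 0x47 → acc = 0x52
  ',' = 0x2C → acc = 0x7E
  '1' = 0x31 → acc = 0x4F
  '.' = 0x2E → acc = 0x61
  '9' = 0x39 → acc = 0x58
  ',' = 0x2C → acc = 0x74
  '8' = 0x38 → acc = 0x4C
Checksum = 0x4C.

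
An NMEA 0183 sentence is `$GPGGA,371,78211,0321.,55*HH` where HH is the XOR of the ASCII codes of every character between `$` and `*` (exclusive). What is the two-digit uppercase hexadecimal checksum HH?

XOR the ASCII codes of the payload characters:
  'G' = 0x47 → acc = 0x47
  'P' = 0x50 → acc = 0x17
  'G' = 0x47 → acc = 0x50
  'G' = 0x47 → acc = 0x17
  'A' = 0x41 → acc = 0x56
  ',' = 0x2C → acc = 0x7A
  '3' = 0x33 → acc = 0x49
  '7' = 0x37 → acc = 0x7E
  '1' = 0x31 → acc = 0x4F
  ',' = 0x2C → acc = 0x63
  '7' = 0x37 → acc = 0x54
  '8' = 0x38 → acc = 0x6C
  '2' = 0x32 → acc = 0x5E
  '1' = 0x31 → acc = 0x6F
  '1' = 0x31 → acc = 0x5E
  ',' = 0x2C → acc = 0x72
  '0' = 0x30 → acc = 0x42
  '3' = 0x33 → acc = 0x71
  '2' = 0x32 → acc = 0x43
  '1' = 0x31 → acc = 0x72
  '.' = 0x2E → acc = 0x5C
  ',' = 0x2C → acc = 0x70
  '5' = 0x35 → acc = 0x45
  '5' = 0x35 → acc = 0x70
Checksum = 0x70.

70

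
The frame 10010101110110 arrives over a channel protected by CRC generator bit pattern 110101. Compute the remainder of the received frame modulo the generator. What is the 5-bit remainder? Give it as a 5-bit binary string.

Modulo-2 division of 10010101110110 by 110101:
  pos 0: 100101 XOR 110101 = 010000
  pos 1: 100000 XOR 110101 = 010101
  pos 2: 101011 XOR 110101 = 011110
  pos 3: 111101 XOR 110101 = 001000
  pos 5: 100010 XOR 110101 = 010111
  pos 6: 101111 XOR 110101 = 011010
  pos 7: 110101 XOR 110101 = 000000
Remainder = 00000 (zero — the frame passes the CRC check).

00000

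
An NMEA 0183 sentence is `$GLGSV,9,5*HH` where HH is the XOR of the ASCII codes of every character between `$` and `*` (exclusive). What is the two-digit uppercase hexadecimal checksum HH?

45

XOR the ASCII codes of the payload characters:
  'G' = 0x47 → acc = 0x47
  'L' = 0x4C → acc = 0x0B
  'G' = 0x47 → acc = 0x4C
  'S' = 0x53 → acc = 0x1F
  'V' = 0x56 → acc = 0x49
  ',' = 0x2C → acc = 0x65
  '9' = 0x39 → acc = 0x5C
  ',' = 0x2C → acc = 0x70
  '5' = 0x35 → acc = 0x45
Checksum = 0x45.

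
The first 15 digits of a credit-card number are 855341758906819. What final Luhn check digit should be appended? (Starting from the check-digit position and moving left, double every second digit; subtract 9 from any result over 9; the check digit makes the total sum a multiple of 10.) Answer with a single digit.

6

Partial digits right→left: 9 1 8 6 0 9 8 5 7 1 4 3 5 5 8
Double every second digit counting from the check-digit position (so the 1st, 3rd, 5th, ... of the partial from the right).
  doubled (with −9 where >9): 9 7 0 7 5 8 1 7 → sum 44
  kept as-is: 1 6 9 5 1 3 5 → sum 30
Total = 44 + 30 = 74.
Check digit = (10 − (74 mod 10)) mod 10 = 6.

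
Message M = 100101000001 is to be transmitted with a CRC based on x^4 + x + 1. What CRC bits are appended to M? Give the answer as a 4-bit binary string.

1010

Append 4 zeros: 1001010000010000. Divide by 10011 (XOR where the leading bit is 1):
  pos 0: 10010 XOR 10011 = 00001
  pos 4: 11000 XOR 10011 = 01011
  pos 5: 10110 XOR 10011 = 00101
  pos 7: 10101 XOR 10011 = 00110
  pos 9: 11000 XOR 10011 = 01011
  pos 10: 10110 XOR 10011 = 00101
Remainder (last 4 bits) = 1010. This is the CRC / FCS.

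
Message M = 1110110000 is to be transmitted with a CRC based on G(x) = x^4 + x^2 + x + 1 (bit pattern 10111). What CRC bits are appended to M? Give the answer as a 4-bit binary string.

Append 4 zeros: 11101100000000. Divide by 10111 (XOR where the leading bit is 1):
  pos 0: 11101 XOR 10111 = 01010
  pos 1: 10101 XOR 10111 = 00010
  pos 4: 10000 XOR 10111 = 00111
  pos 6: 11100 XOR 10111 = 01011
  pos 7: 10110 XOR 10111 = 00001
Remainder (last 4 bits) = 0100. This is the CRC / FCS.

0100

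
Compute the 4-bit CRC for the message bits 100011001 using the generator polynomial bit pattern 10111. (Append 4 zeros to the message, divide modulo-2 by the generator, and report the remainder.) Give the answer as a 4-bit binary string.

Append 4 zeros: 1000110010000. Divide by 10111 (XOR where the leading bit is 1):
  pos 0: 10001 XOR 10111 = 00110
  pos 2: 11010 XOR 10111 = 01101
  pos 3: 11010 XOR 10111 = 01101
  pos 4: 11011 XOR 10111 = 01100
  pos 5: 11000 XOR 10111 = 01111
  pos 6: 11110 XOR 10111 = 01001
  pos 7: 10010 XOR 10111 = 00101
Remainder (last 4 bits) = 1010. This is the CRC / FCS.

1010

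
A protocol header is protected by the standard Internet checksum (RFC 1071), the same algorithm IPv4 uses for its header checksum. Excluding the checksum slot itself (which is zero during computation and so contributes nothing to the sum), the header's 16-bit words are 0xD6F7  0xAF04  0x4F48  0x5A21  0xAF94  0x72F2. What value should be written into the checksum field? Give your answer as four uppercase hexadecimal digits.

AE12

One's-complement addition (fold any carry out of bit 15 back into bit 0):
  0xD6F7 + 0xAF04 = 0x185FB → wrap carry → 0x85FC
  0x85FC + 0x4F48 = 0x0D544
  0xD544 + 0x5A21 = 0x12F65 → wrap carry → 0x2F66
  0x2F66 + 0xAF94 = 0x0DEFA
  0xDEFA + 0x72F2 = 0x151EC → wrap carry → 0x51ED
One's-complement sum = 0x51ED.
Checksum = ~0x51ED & 0xFFFF = 0xAE12.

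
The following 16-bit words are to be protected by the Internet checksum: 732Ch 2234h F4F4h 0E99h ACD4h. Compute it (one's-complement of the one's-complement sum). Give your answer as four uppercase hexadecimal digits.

One's-complement addition (fold any carry out of bit 15 back into bit 0):
  0x732C + 0x2234 = 0x09560
  0x9560 + 0xF4F4 = 0x18A54 → wrap carry → 0x8A55
  0x8A55 + 0x0E99 = 0x098EE
  0x98EE + 0xACD4 = 0x145C2 → wrap carry → 0x45C3
One's-complement sum = 0x45C3.
Checksum = ~0x45C3 & 0xFFFF = 0xBA3C.

BA3C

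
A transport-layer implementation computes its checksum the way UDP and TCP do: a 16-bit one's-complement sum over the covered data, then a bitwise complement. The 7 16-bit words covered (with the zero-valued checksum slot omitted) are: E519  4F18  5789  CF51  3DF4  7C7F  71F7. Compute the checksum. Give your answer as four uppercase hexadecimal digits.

7887

One's-complement addition (fold any carry out of bit 15 back into bit 0):
  0xE519 + 0x4F18 = 0x13431 → wrap carry → 0x3432
  0x3432 + 0x5789 = 0x08BBB
  0x8BBB + 0xCF51 = 0x15B0C → wrap carry → 0x5B0D
  0x5B0D + 0x3DF4 = 0x09901
  0x9901 + 0x7C7F = 0x11580 → wrap carry → 0x1581
  0x1581 + 0x71F7 = 0x08778
One's-complement sum = 0x8778.
Checksum = ~0x8778 & 0xFFFF = 0x7887.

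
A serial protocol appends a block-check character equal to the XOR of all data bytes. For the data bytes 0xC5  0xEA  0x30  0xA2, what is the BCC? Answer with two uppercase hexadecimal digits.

BD

XOR the bytes together:
  start with 0xC5
  0xC5 ⊕ 0xEA = 0x2F
  0x2F ⊕ 0x30 = 0x1F
  0x1F ⊕ 0xA2 = 0xBD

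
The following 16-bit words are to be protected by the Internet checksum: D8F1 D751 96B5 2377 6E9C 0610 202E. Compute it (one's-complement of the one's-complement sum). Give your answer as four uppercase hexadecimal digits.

00B5

One's-complement addition (fold any carry out of bit 15 back into bit 0):
  0xD8F1 + 0xD751 = 0x1B042 → wrap carry → 0xB043
  0xB043 + 0x96B5 = 0x146F8 → wrap carry → 0x46F9
  0x46F9 + 0x2377 = 0x06A70
  0x6A70 + 0x6E9C = 0x0D90C
  0xD90C + 0x0610 = 0x0DF1C
  0xDF1C + 0x202E = 0x0FF4A
One's-complement sum = 0xFF4A.
Checksum = ~0xFF4A & 0xFFFF = 0x00B5.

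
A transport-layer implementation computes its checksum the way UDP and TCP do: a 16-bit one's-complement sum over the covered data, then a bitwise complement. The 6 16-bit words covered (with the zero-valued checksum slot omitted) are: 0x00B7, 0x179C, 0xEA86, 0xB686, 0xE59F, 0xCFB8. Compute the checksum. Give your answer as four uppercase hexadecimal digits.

One's-complement addition (fold any carry out of bit 15 back into bit 0):
  0x00B7 + 0x179C = 0x01853
  0x1853 + 0xEA86 = 0x102D9 → wrap carry → 0x02DA
  0x02DA + 0xB686 = 0x0B960
  0xB960 + 0xE59F = 0x19EFF → wrap carry → 0x9F00
  0x9F00 + 0xCFB8 = 0x16EB8 → wrap carry → 0x6EB9
One's-complement sum = 0x6EB9.
Checksum = ~0x6EB9 & 0xFFFF = 0x9146.

9146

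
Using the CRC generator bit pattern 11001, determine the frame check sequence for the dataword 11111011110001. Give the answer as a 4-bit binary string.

Append 4 zeros: 111110111100010000. Divide by 11001 (XOR where the leading bit is 1):
  pos 0: 11111 XOR 11001 = 00110
  pos 2: 11001 XOR 11001 = 00000
  pos 7: 11100 XOR 11001 = 00101
  pos 9: 10101 XOR 11001 = 01100
  pos 10: 11000 XOR 11001 = 00001
Remainder (last 4 bits) = 1000. This is the CRC / FCS.

1000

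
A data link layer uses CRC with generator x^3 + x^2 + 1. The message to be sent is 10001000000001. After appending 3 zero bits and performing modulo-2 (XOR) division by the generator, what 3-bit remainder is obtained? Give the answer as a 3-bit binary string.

Append 3 zeros: 10001000000001000. Divide by 1101 (XOR where the leading bit is 1):
  pos 0: 1000 XOR 1101 = 0101
  pos 1: 1011 XOR 1101 = 0110
  pos 2: 1100 XOR 1101 = 0001
  pos 5: 1000 XOR 1101 = 0101
  pos 6: 1010 XOR 1101 = 0111
  pos 7: 1110 XOR 1101 = 0011
  pos 9: 1100 XOR 1101 = 0001
  pos 12: 1100 XOR 1101 = 0001
Remainder (last 3 bits) = 010. This is the CRC / FCS.

010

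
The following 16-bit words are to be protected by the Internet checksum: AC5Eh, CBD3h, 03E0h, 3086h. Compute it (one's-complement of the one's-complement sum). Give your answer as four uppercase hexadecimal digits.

One's-complement addition (fold any carry out of bit 15 back into bit 0):
  0xAC5E + 0xCBD3 = 0x17831 → wrap carry → 0x7832
  0x7832 + 0x03E0 = 0x07C12
  0x7C12 + 0x3086 = 0x0AC98
One's-complement sum = 0xAC98.
Checksum = ~0xAC98 & 0xFFFF = 0x5367.

5367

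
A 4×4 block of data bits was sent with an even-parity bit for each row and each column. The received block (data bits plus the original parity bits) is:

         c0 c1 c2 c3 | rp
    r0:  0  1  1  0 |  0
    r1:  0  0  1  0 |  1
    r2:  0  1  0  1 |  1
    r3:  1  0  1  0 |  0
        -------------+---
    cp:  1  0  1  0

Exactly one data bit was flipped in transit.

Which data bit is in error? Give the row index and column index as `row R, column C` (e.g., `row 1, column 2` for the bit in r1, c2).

row 2, column 3

Recompute each row's even parity and compare to rp:
  r0: data parity 0, sent rp 0 → ok
  r1: data parity 1, sent rp 1 → ok
  r2: data parity 0, sent rp 1 → mismatch
  r3: data parity 0, sent rp 0 → ok
Recompute each column's even parity and compare to cp:
  c0: data parity 1, sent cp 1 → ok
  c1: data parity 0, sent cp 0 → ok
  c2: data parity 1, sent cp 1 → ok
  c3: data parity 1, sent cp 0 → mismatch
Exactly one row (r2) and one column (c3) fail → the flipped bit is at their intersection.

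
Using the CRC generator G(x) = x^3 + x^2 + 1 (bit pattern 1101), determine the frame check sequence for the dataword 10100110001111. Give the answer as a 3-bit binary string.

000

Append 3 zeros: 10100110001111000. Divide by 1101 (XOR where the leading bit is 1):
  pos 0: 1010 XOR 1101 = 0111
  pos 1: 1110 XOR 1101 = 0011
  pos 3: 1111 XOR 1101 = 0010
  pos 5: 1000 XOR 1101 = 0101
  pos 6: 1010 XOR 1101 = 0111
  pos 7: 1111 XOR 1101 = 0010
  pos 9: 1011 XOR 1101 = 0110
  pos 10: 1101 XOR 1101 = 0000
Remainder (last 3 bits) = 000. This is the CRC / FCS.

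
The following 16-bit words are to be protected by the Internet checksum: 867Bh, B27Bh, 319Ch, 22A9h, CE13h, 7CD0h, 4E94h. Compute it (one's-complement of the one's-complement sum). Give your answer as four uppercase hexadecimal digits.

D94A

One's-complement addition (fold any carry out of bit 15 back into bit 0):
  0x867B + 0xB27B = 0x138F6 → wrap carry → 0x38F7
  0x38F7 + 0x319C = 0x06A93
  0x6A93 + 0x22A9 = 0x08D3C
  0x8D3C + 0xCE13 = 0x15B4F → wrap carry → 0x5B50
  0x5B50 + 0x7CD0 = 0x0D820
  0xD820 + 0x4E94 = 0x126B4 → wrap carry → 0x26B5
One's-complement sum = 0x26B5.
Checksum = ~0x26B5 & 0xFFFF = 0xD94A.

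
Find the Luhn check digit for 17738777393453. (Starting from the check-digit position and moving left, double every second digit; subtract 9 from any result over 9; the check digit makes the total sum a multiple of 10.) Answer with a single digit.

Partial digits right→left: 3 5 4 3 9 3 7 7 7 8 3 7 7 1
Double every second digit counting from the check-digit position (so the 1st, 3rd, 5th, ... of the partial from the right).
  doubled (with −9 where >9): 6 8 9 5 5 6 5 → sum 44
  kept as-is: 5 3 3 7 8 7 1 → sum 34
Total = 44 + 34 = 78.
Check digit = (10 − (78 mod 10)) mod 10 = 2.

2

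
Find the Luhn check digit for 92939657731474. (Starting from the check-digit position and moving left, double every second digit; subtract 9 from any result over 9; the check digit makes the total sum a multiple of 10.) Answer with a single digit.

Partial digits right→left: 4 7 4 1 3 7 7 5 6 9 3 9 2 9
Double every second digit counting from the check-digit position (so the 1st, 3rd, 5th, ... of the partial from the right).
  doubled (with −9 where >9): 8 8 6 5 3 6 4 → sum 40
  kept as-is: 7 1 7 5 9 9 9 → sum 47
Total = 40 + 47 = 87.
Check digit = (10 − (87 mod 10)) mod 10 = 3.

3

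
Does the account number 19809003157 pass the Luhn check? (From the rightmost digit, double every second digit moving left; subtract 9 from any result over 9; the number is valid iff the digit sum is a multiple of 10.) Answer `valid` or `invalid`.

From the right, keep odd positions and double even positions (subtract 9 from any doubled value over 9):
  doubled (positions 2,4,...): 1 6 0 0 9 → sum 16
  kept (positions 1,3,...): 7 1 0 9 8 1 → sum 26
Total = 42.
42 mod 10 = 2, so the number is invalid.

invalid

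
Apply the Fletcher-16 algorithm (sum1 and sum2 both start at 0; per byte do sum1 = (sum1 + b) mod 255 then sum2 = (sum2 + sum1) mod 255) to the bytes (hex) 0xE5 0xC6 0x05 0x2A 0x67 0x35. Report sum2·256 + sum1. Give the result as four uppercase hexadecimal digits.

Running sums (mod 255):
  after byte 0 (0xE5): sum1=229, sum2=229
  after byte 1 (0xC6): sum1=172, sum2=146
  after byte 2 (0x05): sum1=177, sum2=68
  after byte 3 (0x2A): sum1=219, sum2=32
  after byte 4 (0x67): sum1=67, sum2=99
  after byte 5 (0x35): sum1=120, sum2=219
Checksum = sum2·256 + sum1 = 219·256 + 120 = 56184 = 0xDB78.

DB78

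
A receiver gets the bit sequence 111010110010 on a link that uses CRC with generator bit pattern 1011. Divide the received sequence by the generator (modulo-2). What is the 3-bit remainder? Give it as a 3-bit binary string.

011

Modulo-2 division of 111010110010 by 1011:
  pos 0: 1110 XOR 1011 = 0101
  pos 1: 1011 XOR 1011 = 0000
  pos 6: 1100 XOR 1011 = 0111
  pos 7: 1111 XOR 1011 = 0100
  pos 8: 1000 XOR 1011 = 0011
Remainder = 011 (nonzero — an error is detected).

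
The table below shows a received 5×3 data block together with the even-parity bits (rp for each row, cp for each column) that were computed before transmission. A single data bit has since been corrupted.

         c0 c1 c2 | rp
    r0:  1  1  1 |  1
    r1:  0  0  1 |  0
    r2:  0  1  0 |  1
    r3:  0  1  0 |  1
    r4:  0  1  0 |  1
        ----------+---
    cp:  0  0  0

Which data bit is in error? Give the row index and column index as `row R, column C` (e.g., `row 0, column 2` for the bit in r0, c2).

Recompute each row's even parity and compare to rp:
  r0: data parity 1, sent rp 1 → ok
  r1: data parity 1, sent rp 0 → mismatch
  r2: data parity 1, sent rp 1 → ok
  r3: data parity 1, sent rp 1 → ok
  r4: data parity 1, sent rp 1 → ok
Recompute each column's even parity and compare to cp:
  c0: data parity 1, sent cp 0 → mismatch
  c1: data parity 0, sent cp 0 → ok
  c2: data parity 0, sent cp 0 → ok
Exactly one row (r1) and one column (c0) fail → the flipped bit is at their intersection.

row 1, column 0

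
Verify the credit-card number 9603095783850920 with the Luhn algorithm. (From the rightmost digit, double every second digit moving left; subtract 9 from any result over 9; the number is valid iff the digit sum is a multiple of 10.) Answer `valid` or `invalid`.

From the right, keep odd positions and double even positions (subtract 9 from any doubled value over 9):
  doubled (positions 2,4,...): 4 0 7 7 1 0 0 9 → sum 28
  kept (positions 1,3,...): 0 9 5 3 7 9 3 6 → sum 42
Total = 70.
70 mod 10 = 0, so the number is valid.

valid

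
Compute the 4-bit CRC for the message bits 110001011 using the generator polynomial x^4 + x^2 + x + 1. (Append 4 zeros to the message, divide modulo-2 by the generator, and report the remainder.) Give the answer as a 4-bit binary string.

Append 4 zeros: 1100010110000. Divide by 10111 (XOR where the leading bit is 1):
  pos 0: 11000 XOR 10111 = 01111
  pos 1: 11111 XOR 10111 = 01000
  pos 2: 10000 XOR 10111 = 00111
  pos 4: 11111 XOR 10111 = 01000
  pos 5: 10000 XOR 10111 = 00111
  pos 7: 11100 XOR 10111 = 01011
  pos 8: 10110 XOR 10111 = 00001
Remainder (last 4 bits) = 0001. This is the CRC / FCS.

0001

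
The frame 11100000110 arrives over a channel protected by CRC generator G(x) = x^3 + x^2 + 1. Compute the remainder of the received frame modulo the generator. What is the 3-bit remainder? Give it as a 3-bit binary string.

101

Modulo-2 division of 11100000110 by 1101:
  pos 0: 1110 XOR 1101 = 0011
  pos 2: 1100 XOR 1101 = 0001
  pos 5: 1001 XOR 1101 = 0100
  pos 6: 1001 XOR 1101 = 0100
  pos 7: 1000 XOR 1101 = 0101
Remainder = 101 (nonzero — an error is detected).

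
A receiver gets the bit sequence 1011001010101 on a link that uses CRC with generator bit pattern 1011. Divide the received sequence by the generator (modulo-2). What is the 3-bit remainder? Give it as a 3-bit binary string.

Modulo-2 division of 1011001010101 by 1011:
  pos 0: 1011 XOR 1011 = 0000
  pos 6: 1010 XOR 1011 = 0001
  pos 9: 1101 XOR 1011 = 0110
Remainder = 110 (nonzero — an error is detected).

110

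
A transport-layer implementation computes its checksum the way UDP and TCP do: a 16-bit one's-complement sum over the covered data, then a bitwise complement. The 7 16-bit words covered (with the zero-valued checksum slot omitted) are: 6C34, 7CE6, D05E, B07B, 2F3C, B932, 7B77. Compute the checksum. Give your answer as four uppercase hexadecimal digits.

3224

One's-complement addition (fold any carry out of bit 15 back into bit 0):
  0x6C34 + 0x7CE6 = 0x0E91A
  0xE91A + 0xD05E = 0x1B978 → wrap carry → 0xB979
  0xB979 + 0xB07B = 0x169F4 → wrap carry → 0x69F5
  0x69F5 + 0x2F3C = 0x09931
  0x9931 + 0xB932 = 0x15263 → wrap carry → 0x5264
  0x5264 + 0x7B77 = 0x0CDDB
One's-complement sum = 0xCDDB.
Checksum = ~0xCDDB & 0xFFFF = 0x3224.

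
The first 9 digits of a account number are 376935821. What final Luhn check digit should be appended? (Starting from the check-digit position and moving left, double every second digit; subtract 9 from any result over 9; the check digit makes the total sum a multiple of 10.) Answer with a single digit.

Partial digits right→left: 1 2 8 5 3 9 6 7 3
Double every second digit counting from the check-digit position (so the 1st, 3rd, 5th, ... of the partial from the right).
  doubled (with −9 where >9): 2 7 6 3 6 → sum 24
  kept as-is: 2 5 9 7 → sum 23
Total = 24 + 23 = 47.
Check digit = (10 − (47 mod 10)) mod 10 = 3.

3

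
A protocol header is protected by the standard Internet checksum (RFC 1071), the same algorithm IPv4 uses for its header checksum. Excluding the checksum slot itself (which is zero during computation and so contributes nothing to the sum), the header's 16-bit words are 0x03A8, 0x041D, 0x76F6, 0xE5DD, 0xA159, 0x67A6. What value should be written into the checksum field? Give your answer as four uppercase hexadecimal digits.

9266

One's-complement addition (fold any carry out of bit 15 back into bit 0):
  0x03A8 + 0x041D = 0x007C5
  0x07C5 + 0x76F6 = 0x07EBB
  0x7EBB + 0xE5DD = 0x16498 → wrap carry → 0x6499
  0x6499 + 0xA159 = 0x105F2 → wrap carry → 0x05F3
  0x05F3 + 0x67A6 = 0x06D99
One's-complement sum = 0x6D99.
Checksum = ~0x6D99 & 0xFFFF = 0x9266.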